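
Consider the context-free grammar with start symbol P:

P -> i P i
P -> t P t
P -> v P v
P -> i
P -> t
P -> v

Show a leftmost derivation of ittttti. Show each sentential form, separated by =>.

P => iPi   [P -> i P i]
iPi => itPti   [P -> t P t]
itPti => ittPtti   [P -> t P t]
ittPtti => ittttti   [P -> t]

P => iPi => itPti => ittPtti => ittttti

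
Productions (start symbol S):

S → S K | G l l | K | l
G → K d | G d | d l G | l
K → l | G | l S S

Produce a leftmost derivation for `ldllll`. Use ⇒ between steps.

S ⇒ SK ⇒ KK ⇒ GK ⇒ KdK ⇒ ldK ⇒ ldlSS ⇒ ldlSKS ⇒ ldllKS ⇒ ldlllS ⇒ ldllll

S ⇒ SK   [S → S K]
SK ⇒ KK   [S → K]
KK ⇒ GK   [K → G]
GK ⇒ KdK   [G → K d]
KdK ⇒ ldK   [K → l]
ldK ⇒ ldlSS   [K → l S S]
ldlSS ⇒ ldlSKS   [S → S K]
ldlSKS ⇒ ldllKS   [S → l]
ldllKS ⇒ ldlllS   [K → l]
ldlllS ⇒ ldllll   [S → l]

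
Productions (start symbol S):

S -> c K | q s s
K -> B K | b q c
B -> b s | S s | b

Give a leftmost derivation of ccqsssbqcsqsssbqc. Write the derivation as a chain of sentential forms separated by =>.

S => cK => cBK => cSsK => ccKsK => ccBKsK => ccSsKsK => ccqsssKsK => ccqsssbqcsK => ccqsssbqcsBK => ccqsssbqcsSsK => ccqsssbqcsqsssK => ccqsssbqcsqsssbqc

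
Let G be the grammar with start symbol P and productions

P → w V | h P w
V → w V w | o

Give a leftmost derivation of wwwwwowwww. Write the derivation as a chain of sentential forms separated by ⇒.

P ⇒ wV ⇒ wwVw ⇒ wwwVww ⇒ wwwwVwww ⇒ wwwwwVwwww ⇒ wwwwwowwww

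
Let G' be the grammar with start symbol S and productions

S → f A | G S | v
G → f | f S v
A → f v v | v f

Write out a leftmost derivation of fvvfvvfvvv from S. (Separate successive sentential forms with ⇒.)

S ⇒ GS ⇒ fSvS ⇒ fvvS ⇒ fvvGS ⇒ fvvfSvS ⇒ fvvfvvS ⇒ fvvfvvGS ⇒ fvvfvvfSvS ⇒ fvvfvvfvvS ⇒ fvvfvvfvvv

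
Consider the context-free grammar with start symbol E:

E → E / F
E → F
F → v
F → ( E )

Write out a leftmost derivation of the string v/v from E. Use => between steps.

E => E/F   [E → E / F]
E/F => F/F   [E → F]
F/F => v/F   [F → v]
v/F => v/v   [F → v]

E => E/F => F/F => v/F => v/v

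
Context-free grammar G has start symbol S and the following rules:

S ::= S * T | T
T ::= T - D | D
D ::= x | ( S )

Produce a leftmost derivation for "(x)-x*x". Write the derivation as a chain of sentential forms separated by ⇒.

S ⇒ S*T   [S ::= S * T]
S*T ⇒ T*T   [S ::= T]
T*T ⇒ T-D*T   [T ::= T - D]
T-D*T ⇒ D-D*T   [T ::= D]
D-D*T ⇒ (S)-D*T   [D ::= ( S )]
(S)-D*T ⇒ (T)-D*T   [S ::= T]
(T)-D*T ⇒ (D)-D*T   [T ::= D]
(D)-D*T ⇒ (x)-D*T   [D ::= x]
(x)-D*T ⇒ (x)-x*T   [D ::= x]
(x)-x*T ⇒ (x)-x*D   [T ::= D]
(x)-x*D ⇒ (x)-x*x   [D ::= x]

S⇒S*T⇒T*T⇒T-D*T⇒D-D*T⇒(S)-D*T⇒(T)-D*T⇒(D)-D*T⇒(x)-D*T⇒(x)-x*T⇒(x)-x*D⇒(x)-x*x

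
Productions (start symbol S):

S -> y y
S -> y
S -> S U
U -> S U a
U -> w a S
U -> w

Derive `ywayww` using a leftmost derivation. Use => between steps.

S => SU => SUU => SUUU => yUUU => ywaSUU => ywayUU => ywaywU => ywayww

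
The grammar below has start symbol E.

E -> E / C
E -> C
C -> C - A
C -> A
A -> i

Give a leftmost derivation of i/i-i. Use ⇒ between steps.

E ⇒ E/C ⇒ C/C ⇒ A/C ⇒ i/C ⇒ i/C-A ⇒ i/A-A ⇒ i/i-A ⇒ i/i-i

E ⇒ E/C   [E -> E / C]
E/C ⇒ C/C   [E -> C]
C/C ⇒ A/C   [C -> A]
A/C ⇒ i/C   [A -> i]
i/C ⇒ i/C-A   [C -> C - A]
i/C-A ⇒ i/A-A   [C -> A]
i/A-A ⇒ i/i-A   [A -> i]
i/i-A ⇒ i/i-i   [A -> i]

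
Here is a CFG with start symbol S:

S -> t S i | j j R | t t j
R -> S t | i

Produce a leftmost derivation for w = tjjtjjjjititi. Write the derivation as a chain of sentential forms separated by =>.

S => tSi => tjjRi => tjjSti => tjjtSiti => tjjtjjRiti => tjjtjjStiti => tjjtjjjjRtiti => tjjtjjjjititi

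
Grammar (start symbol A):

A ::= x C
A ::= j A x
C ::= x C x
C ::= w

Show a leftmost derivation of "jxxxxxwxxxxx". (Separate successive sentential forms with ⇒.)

A ⇒ jAx ⇒ jxCx ⇒ jxxCxx ⇒ jxxxCxxx ⇒ jxxxxCxxxx ⇒ jxxxxxCxxxxx ⇒ jxxxxxwxxxxx

A ⇒ jAx   [A ::= j A x]
jAx ⇒ jxCx   [A ::= x C]
jxCx ⇒ jxxCxx   [C ::= x C x]
jxxCxx ⇒ jxxxCxxx   [C ::= x C x]
jxxxCxxx ⇒ jxxxxCxxxx   [C ::= x C x]
jxxxxCxxxx ⇒ jxxxxxCxxxxx   [C ::= x C x]
jxxxxxCxxxxx ⇒ jxxxxxwxxxxx   [C ::= w]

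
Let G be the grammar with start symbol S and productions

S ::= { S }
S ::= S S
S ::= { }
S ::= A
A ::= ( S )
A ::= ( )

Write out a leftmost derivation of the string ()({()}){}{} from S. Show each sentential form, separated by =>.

S => SS   [S ::= S S]
SS => AS   [S ::= A]
AS => ()S   [A ::= ( )]
()S => ()SS   [S ::= S S]
()SS => ()SSS   [S ::= S S]
()SSS => ()ASS   [S ::= A]
()ASS => ()(S)SS   [A ::= ( S )]
()(S)SS => ()({S})SS   [S ::= { S }]
()({S})SS => ()({A})SS   [S ::= A]
()({A})SS => ()({()})SS   [A ::= ( )]
()({()})SS => ()({()}){}S   [S ::= { }]
()({()}){}S => ()({()}){}{}   [S ::= { }]

S=>SS=>AS=>()S=>()SS=>()SSS=>()ASS=>()(S)SS=>()({S})SS=>()({A})SS=>()({()})SS=>()({()}){}S=>()({()}){}{}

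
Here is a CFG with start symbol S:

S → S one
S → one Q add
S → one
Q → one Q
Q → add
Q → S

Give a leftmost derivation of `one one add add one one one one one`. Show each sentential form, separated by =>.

S => S one => S one one => S one one one => S one one one one => S one one one one one => one Q add one one one one one => one one Q add one one one one one => one one add add one one one one one

S => S one   [S → S one]
S one => S one one   [S → S one]
S one one => S one one one   [S → S one]
S one one one => S one one one one   [S → S one]
S one one one one => S one one one one one   [S → S one]
S one one one one one => one Q add one one one one one   [S → one Q add]
one Q add one one one one one => one one Q add one one one one one   [Q → one Q]
one one Q add one one one one one => one one add add one one one one one   [Q → add]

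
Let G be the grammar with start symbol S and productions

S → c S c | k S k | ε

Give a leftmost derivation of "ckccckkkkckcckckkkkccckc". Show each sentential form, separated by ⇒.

S ⇒ cSc   [S → c S c]
cSc ⇒ ckSkc   [S → k S k]
ckSkc ⇒ ckcSckc   [S → c S c]
ckcSckc ⇒ ckccScckc   [S → c S c]
ckccScckc ⇒ ckcccSccckc   [S → c S c]
ckcccSccckc ⇒ ckccckSkccckc   [S → k S k]
ckccckSkccckc ⇒ ckccckkSkkccckc   [S → k S k]
ckccckkSkkccckc ⇒ ckccckkkSkkkccckc   [S → k S k]
ckccckkkSkkkccckc ⇒ ckccckkkkSkkkkccckc   [S → k S k]
ckccckkkkSkkkkccckc ⇒ ckccckkkkcSckkkkccckc   [S → c S c]
ckccckkkkcSckkkkccckc ⇒ ckccckkkkckSkckkkkccckc   [S → k S k]
ckccckkkkckSkckkkkccckc ⇒ ckccckkkkckcSckckkkkccckc   [S → c S c]
ckccckkkkckcSckckkkkccckc ⇒ ckccckkkkckcckckkkkccckc   [S → ε]

S⇒cSc⇒ckSkc⇒ckcSckc⇒ckccScckc⇒ckcccSccckc⇒ckccckSkccckc⇒ckccckkSkkccckc⇒ckccckkkSkkkccckc⇒ckccckkkkSkkkkccckc⇒ckccckkkkcSckkkkccckc⇒ckccckkkkckSkckkkkccckc⇒ckccckkkkckcSckckkkkccckc⇒ckccckkkkckcckckkkkccckc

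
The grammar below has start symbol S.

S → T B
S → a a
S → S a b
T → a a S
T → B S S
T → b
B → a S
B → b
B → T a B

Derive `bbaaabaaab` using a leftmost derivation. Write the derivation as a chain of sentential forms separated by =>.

S => TB => bB => bTaB => bBSSaB => bbSSaB => bbSabSaB => bbaaabSaB => bbaaabaaaB => bbaaabaaab

S => TB   [S → T B]
TB => bB   [T → b]
bB => bTaB   [B → T a B]
bTaB => bBSSaB   [T → B S S]
bBSSaB => bbSSaB   [B → b]
bbSSaB => bbSabSaB   [S → S a b]
bbSabSaB => bbaaabSaB   [S → a a]
bbaaabSaB => bbaaabaaaB   [S → a a]
bbaaabaaaB => bbaaabaaab   [B → b]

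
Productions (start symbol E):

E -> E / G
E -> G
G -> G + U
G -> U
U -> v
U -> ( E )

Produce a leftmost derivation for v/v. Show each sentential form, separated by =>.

E => E/G => G/G => U/G => v/G => v/U => v/v

E => E/G   [E -> E / G]
E/G => G/G   [E -> G]
G/G => U/G   [G -> U]
U/G => v/G   [U -> v]
v/G => v/U   [G -> U]
v/U => v/v   [U -> v]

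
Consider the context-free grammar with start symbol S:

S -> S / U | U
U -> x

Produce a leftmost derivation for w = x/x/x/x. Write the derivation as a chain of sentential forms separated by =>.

S => S/U   [S -> S / U]
S/U => S/U/U   [S -> S / U]
S/U/U => S/U/U/U   [S -> S / U]
S/U/U/U => U/U/U/U   [S -> U]
U/U/U/U => x/U/U/U   [U -> x]
x/U/U/U => x/x/U/U   [U -> x]
x/x/U/U => x/x/x/U   [U -> x]
x/x/x/U => x/x/x/x   [U -> x]

S => S/U => S/U/U => S/U/U/U => U/U/U/U => x/U/U/U => x/x/U/U => x/x/x/U => x/x/x/x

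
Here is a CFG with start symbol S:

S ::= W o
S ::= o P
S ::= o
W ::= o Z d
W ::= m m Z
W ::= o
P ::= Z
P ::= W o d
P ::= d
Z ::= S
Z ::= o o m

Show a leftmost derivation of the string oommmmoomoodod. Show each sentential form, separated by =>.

S => oP => oWod => ooZdod => ooSdod => ooWodod => oommZodod => oommSodod => oommWoodod => oommmmZoodod => oommmmoomoodod

S => oP   [S ::= o P]
oP => oWod   [P ::= W o d]
oWod => ooZdod   [W ::= o Z d]
ooZdod => ooSdod   [Z ::= S]
ooSdod => ooWodod   [S ::= W o]
ooWodod => oommZodod   [W ::= m m Z]
oommZodod => oommSodod   [Z ::= S]
oommSodod => oommWoodod   [S ::= W o]
oommWoodod => oommmmZoodod   [W ::= m m Z]
oommmmZoodod => oommmmoomoodod   [Z ::= o o m]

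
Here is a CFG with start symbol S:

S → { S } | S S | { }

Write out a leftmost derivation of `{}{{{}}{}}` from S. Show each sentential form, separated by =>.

S => SS   [S → S S]
SS => {}S   [S → { }]
{}S => {}{S}   [S → { S }]
{}{S} => {}{SS}   [S → S S]
{}{SS} => {}{{S}S}   [S → { S }]
{}{{S}S} => {}{{{}}S}   [S → { }]
{}{{{}}S} => {}{{{}}{}}   [S → { }]

S => SS => {}S => {}{S} => {}{SS} => {}{{S}S} => {}{{{}}S} => {}{{{}}{}}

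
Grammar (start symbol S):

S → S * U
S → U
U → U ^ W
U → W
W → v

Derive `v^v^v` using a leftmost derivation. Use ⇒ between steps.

S⇒U⇒U^W⇒U^W^W⇒W^W^W⇒v^W^W⇒v^v^W⇒v^v^v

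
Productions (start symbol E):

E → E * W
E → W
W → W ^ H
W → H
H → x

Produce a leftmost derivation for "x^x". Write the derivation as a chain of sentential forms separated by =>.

E=>W=>W^H=>H^H=>x^H=>x^x

E => W   [E → W]
W => W^H   [W → W ^ H]
W^H => H^H   [W → H]
H^H => x^H   [H → x]
x^H => x^x   [H → x]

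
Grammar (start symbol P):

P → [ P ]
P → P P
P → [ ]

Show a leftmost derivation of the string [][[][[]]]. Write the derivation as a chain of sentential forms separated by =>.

P=>PP=>[]P=>[][P]=>[][PP]=>[][[]P]=>[][[][P]]=>[][[][[]]]

P => PP   [P → P P]
PP => []P   [P → [ ]]
[]P => [][P]   [P → [ P ]]
[][P] => [][PP]   [P → P P]
[][PP] => [][[]P]   [P → [ ]]
[][[]P] => [][[][P]]   [P → [ P ]]
[][[][P]] => [][[][[]]]   [P → [ ]]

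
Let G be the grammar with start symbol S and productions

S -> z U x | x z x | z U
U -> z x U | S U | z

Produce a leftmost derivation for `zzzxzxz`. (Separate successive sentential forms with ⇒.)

S ⇒ zU ⇒ zSU ⇒ zzUU ⇒ zzzU ⇒ zzzSU ⇒ zzzxzxU ⇒ zzzxzxz

S ⇒ zU   [S -> z U]
zU ⇒ zSU   [U -> S U]
zSU ⇒ zzUU   [S -> z U]
zzUU ⇒ zzzU   [U -> z]
zzzU ⇒ zzzSU   [U -> S U]
zzzSU ⇒ zzzxzxU   [S -> x z x]
zzzxzxU ⇒ zzzxzxz   [U -> z]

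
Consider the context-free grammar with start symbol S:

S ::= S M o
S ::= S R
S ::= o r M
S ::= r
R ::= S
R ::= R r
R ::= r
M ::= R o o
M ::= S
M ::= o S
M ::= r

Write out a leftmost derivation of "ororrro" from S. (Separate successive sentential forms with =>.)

S => SMo   [S ::= S M o]
SMo => orMMo   [S ::= o r M]
orMMo => orSMo   [M ::= S]
orSMo => ororMMo   [S ::= o r M]
ororMMo => ororrMo   [M ::= r]
ororrMo => ororrro   [M ::= r]

S => SMo => orMMo => orSMo => ororMMo => ororrMo => ororrro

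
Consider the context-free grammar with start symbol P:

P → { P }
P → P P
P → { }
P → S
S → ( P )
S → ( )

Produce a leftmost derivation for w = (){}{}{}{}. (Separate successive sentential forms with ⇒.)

P ⇒ PP   [P → P P]
PP ⇒ PPP   [P → P P]
PPP ⇒ SPP   [P → S]
SPP ⇒ ()PP   [S → ( )]
()PP ⇒ ()PPP   [P → P P]
()PPP ⇒ ()PPPP   [P → P P]
()PPPP ⇒ (){}PPP   [P → { }]
(){}PPP ⇒ (){}{}PP   [P → { }]
(){}{}PP ⇒ (){}{}{}P   [P → { }]
(){}{}{}P ⇒ (){}{}{}{}   [P → { }]

P ⇒ PP ⇒ PPP ⇒ SPP ⇒ ()PP ⇒ ()PPP ⇒ ()PPPP ⇒ (){}PPP ⇒ (){}{}PP ⇒ (){}{}{}P ⇒ (){}{}{}{}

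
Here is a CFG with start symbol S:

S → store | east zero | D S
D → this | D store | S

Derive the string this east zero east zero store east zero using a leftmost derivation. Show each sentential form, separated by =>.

S => D S   [S → D S]
D S => D store S   [D → D store]
D store S => S store S   [D → S]
S store S => D S store S   [S → D S]
D S store S => S S store S   [D → S]
S S store S => D S S store S   [S → D S]
D S S store S => this S S store S   [D → this]
this S S store S => this east zero S store S   [S → east zero]
this east zero S store S => this east zero east zero store S   [S → east zero]
this east zero east zero store S => this east zero east zero store east zero   [S → east zero]

S => D S => D store S => S store S => D S store S => S S store S => D S S store S => this S S store S => this east zero S store S => this east zero east zero store S => this east zero east zero store east zero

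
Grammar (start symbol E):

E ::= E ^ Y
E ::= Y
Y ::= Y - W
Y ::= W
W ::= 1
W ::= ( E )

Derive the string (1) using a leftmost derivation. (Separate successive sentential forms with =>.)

E=>Y=>W=>(E)=>(Y)=>(W)=>(1)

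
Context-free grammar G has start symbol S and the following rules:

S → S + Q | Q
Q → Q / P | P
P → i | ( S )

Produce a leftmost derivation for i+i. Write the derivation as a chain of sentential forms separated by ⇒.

S ⇒ S+Q ⇒ Q+Q ⇒ P+Q ⇒ i+Q ⇒ i+P ⇒ i+i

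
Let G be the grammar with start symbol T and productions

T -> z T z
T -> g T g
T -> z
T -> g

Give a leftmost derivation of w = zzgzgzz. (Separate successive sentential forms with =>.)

T => zTz => zzTzz => zzgTgzz => zzgzgzz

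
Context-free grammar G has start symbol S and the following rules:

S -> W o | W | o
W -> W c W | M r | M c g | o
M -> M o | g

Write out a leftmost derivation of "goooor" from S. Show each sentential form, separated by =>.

S => W   [S -> W]
W => Mr   [W -> M r]
Mr => Mor   [M -> M o]
Mor => Moor   [M -> M o]
Moor => Mooor   [M -> M o]
Mooor => Moooor   [M -> M o]
Moooor => goooor   [M -> g]

S => W => Mr => Mor => Moor => Mooor => Moooor => goooor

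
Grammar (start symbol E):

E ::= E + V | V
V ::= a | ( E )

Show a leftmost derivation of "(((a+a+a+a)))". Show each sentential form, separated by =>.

E => V => (E) => (V) => ((E)) => ((V)) => (((E))) => (((E+V))) => (((E+V+V))) => (((E+V+V+V))) => (((V+V+V+V))) => (((a+V+V+V))) => (((a+a+V+V))) => (((a+a+a+V))) => (((a+a+a+a)))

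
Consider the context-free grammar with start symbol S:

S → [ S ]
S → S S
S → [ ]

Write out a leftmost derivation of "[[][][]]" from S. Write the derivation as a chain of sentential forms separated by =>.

S=>[S]=>[SS]=>[SSS]=>[[]SS]=>[[][]S]=>[[][][]]

S => [S]   [S → [ S ]]
[S] => [SS]   [S → S S]
[SS] => [SSS]   [S → S S]
[SSS] => [[]SS]   [S → [ ]]
[[]SS] => [[][]S]   [S → [ ]]
[[][]S] => [[][][]]   [S → [ ]]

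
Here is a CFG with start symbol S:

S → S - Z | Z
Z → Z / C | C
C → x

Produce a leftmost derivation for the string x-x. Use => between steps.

S => S-Z => Z-Z => C-Z => x-Z => x-C => x-x

S => S-Z   [S → S - Z]
S-Z => Z-Z   [S → Z]
Z-Z => C-Z   [Z → C]
C-Z => x-Z   [C → x]
x-Z => x-C   [Z → C]
x-C => x-x   [C → x]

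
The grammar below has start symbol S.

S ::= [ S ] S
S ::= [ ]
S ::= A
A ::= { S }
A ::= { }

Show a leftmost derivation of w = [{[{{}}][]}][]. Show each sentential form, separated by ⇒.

S ⇒ [S]S   [S ::= [ S ] S]
[S]S ⇒ [A]S   [S ::= A]
[A]S ⇒ [{S}]S   [A ::= { S }]
[{S}]S ⇒ [{[S]S}]S   [S ::= [ S ] S]
[{[S]S}]S ⇒ [{[A]S}]S   [S ::= A]
[{[A]S}]S ⇒ [{[{S}]S}]S   [A ::= { S }]
[{[{S}]S}]S ⇒ [{[{A}]S}]S   [S ::= A]
[{[{A}]S}]S ⇒ [{[{{}}]S}]S   [A ::= { }]
[{[{{}}]S}]S ⇒ [{[{{}}][]}]S   [S ::= [ ]]
[{[{{}}][]}]S ⇒ [{[{{}}][]}][]   [S ::= [ ]]

S ⇒ [S]S ⇒ [A]S ⇒ [{S}]S ⇒ [{[S]S}]S ⇒ [{[A]S}]S ⇒ [{[{S}]S}]S ⇒ [{[{A}]S}]S ⇒ [{[{{}}]S}]S ⇒ [{[{{}}][]}]S ⇒ [{[{{}}][]}][]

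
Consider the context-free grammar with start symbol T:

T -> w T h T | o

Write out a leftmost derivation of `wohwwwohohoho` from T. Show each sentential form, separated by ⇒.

T⇒wThT⇒wohT⇒wohwThT⇒wohwwThThT⇒wohwwwThThThT⇒wohwwwohThThT⇒wohwwwohohThT⇒wohwwwohohohT⇒wohwwwohohoho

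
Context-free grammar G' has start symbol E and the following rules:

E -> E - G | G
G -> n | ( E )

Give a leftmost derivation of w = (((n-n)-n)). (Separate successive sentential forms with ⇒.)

E ⇒ G ⇒ (E) ⇒ (G) ⇒ ((E)) ⇒ ((E-G)) ⇒ ((G-G)) ⇒ (((E)-G)) ⇒ (((E-G)-G)) ⇒ (((G-G)-G)) ⇒ (((n-G)-G)) ⇒ (((n-n)-G)) ⇒ (((n-n)-n))

E ⇒ G   [E -> G]
G ⇒ (E)   [G -> ( E )]
(E) ⇒ (G)   [E -> G]
(G) ⇒ ((E))   [G -> ( E )]
((E)) ⇒ ((E-G))   [E -> E - G]
((E-G)) ⇒ ((G-G))   [E -> G]
((G-G)) ⇒ (((E)-G))   [G -> ( E )]
(((E)-G)) ⇒ (((E-G)-G))   [E -> E - G]
(((E-G)-G)) ⇒ (((G-G)-G))   [E -> G]
(((G-G)-G)) ⇒ (((n-G)-G))   [G -> n]
(((n-G)-G)) ⇒ (((n-n)-G))   [G -> n]
(((n-n)-G)) ⇒ (((n-n)-n))   [G -> n]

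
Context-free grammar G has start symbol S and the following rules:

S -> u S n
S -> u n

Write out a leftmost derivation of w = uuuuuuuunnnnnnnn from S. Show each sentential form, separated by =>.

S => uSn => uuSnn => uuuSnnn => uuuuSnnnn => uuuuuSnnnnn => uuuuuuSnnnnnn => uuuuuuuSnnnnnnn => uuuuuuuunnnnnnnn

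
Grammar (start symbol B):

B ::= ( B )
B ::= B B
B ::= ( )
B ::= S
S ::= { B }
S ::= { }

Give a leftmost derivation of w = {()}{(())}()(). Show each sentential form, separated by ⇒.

B⇒BB⇒BBB⇒BBBB⇒SBBB⇒{B}BBB⇒{()}BBB⇒{()}SBB⇒{()}{B}BB⇒{()}{(B)}BB⇒{()}{(())}BB⇒{()}{(())}()B⇒{()}{(())}()()

B ⇒ BB   [B ::= B B]
BB ⇒ BBB   [B ::= B B]
BBB ⇒ BBBB   [B ::= B B]
BBBB ⇒ SBBB   [B ::= S]
SBBB ⇒ {B}BBB   [S ::= { B }]
{B}BBB ⇒ {()}BBB   [B ::= ( )]
{()}BBB ⇒ {()}SBB   [B ::= S]
{()}SBB ⇒ {()}{B}BB   [S ::= { B }]
{()}{B}BB ⇒ {()}{(B)}BB   [B ::= ( B )]
{()}{(B)}BB ⇒ {()}{(())}BB   [B ::= ( )]
{()}{(())}BB ⇒ {()}{(())}()B   [B ::= ( )]
{()}{(())}()B ⇒ {()}{(())}()()   [B ::= ( )]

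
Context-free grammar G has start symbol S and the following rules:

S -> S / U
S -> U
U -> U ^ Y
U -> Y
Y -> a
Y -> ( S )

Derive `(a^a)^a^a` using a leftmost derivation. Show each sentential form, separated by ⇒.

S⇒U⇒U^Y⇒U^Y^Y⇒Y^Y^Y⇒(S)^Y^Y⇒(U)^Y^Y⇒(U^Y)^Y^Y⇒(Y^Y)^Y^Y⇒(a^Y)^Y^Y⇒(a^a)^Y^Y⇒(a^a)^a^Y⇒(a^a)^a^a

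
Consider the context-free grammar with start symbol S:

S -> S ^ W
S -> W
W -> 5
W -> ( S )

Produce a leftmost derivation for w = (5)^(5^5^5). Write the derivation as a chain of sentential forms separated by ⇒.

S ⇒ S^W ⇒ W^W ⇒ (S)^W ⇒ (W)^W ⇒ (5)^W ⇒ (5)^(S) ⇒ (5)^(S^W) ⇒ (5)^(S^W^W) ⇒ (5)^(W^W^W) ⇒ (5)^(5^W^W) ⇒ (5)^(5^5^W) ⇒ (5)^(5^5^5)

S ⇒ S^W   [S -> S ^ W]
S^W ⇒ W^W   [S -> W]
W^W ⇒ (S)^W   [W -> ( S )]
(S)^W ⇒ (W)^W   [S -> W]
(W)^W ⇒ (5)^W   [W -> 5]
(5)^W ⇒ (5)^(S)   [W -> ( S )]
(5)^(S) ⇒ (5)^(S^W)   [S -> S ^ W]
(5)^(S^W) ⇒ (5)^(S^W^W)   [S -> S ^ W]
(5)^(S^W^W) ⇒ (5)^(W^W^W)   [S -> W]
(5)^(W^W^W) ⇒ (5)^(5^W^W)   [W -> 5]
(5)^(5^W^W) ⇒ (5)^(5^5^W)   [W -> 5]
(5)^(5^5^W) ⇒ (5)^(5^5^5)   [W -> 5]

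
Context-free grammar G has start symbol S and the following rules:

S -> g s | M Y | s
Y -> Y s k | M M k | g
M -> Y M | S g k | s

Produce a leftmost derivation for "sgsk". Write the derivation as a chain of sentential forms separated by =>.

S => MY => sY => sYsk => sgsk

S => MY   [S -> M Y]
MY => sY   [M -> s]
sY => sYsk   [Y -> Y s k]
sYsk => sgsk   [Y -> g]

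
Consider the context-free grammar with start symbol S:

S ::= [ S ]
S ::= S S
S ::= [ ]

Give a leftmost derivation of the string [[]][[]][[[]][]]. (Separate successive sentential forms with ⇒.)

S ⇒ SS   [S ::= S S]
SS ⇒ SSS   [S ::= S S]
SSS ⇒ [S]SS   [S ::= [ S ]]
[S]SS ⇒ [[]]SS   [S ::= [ ]]
[[]]SS ⇒ [[]][S]S   [S ::= [ S ]]
[[]][S]S ⇒ [[]][[]]S   [S ::= [ ]]
[[]][[]]S ⇒ [[]][[]][S]   [S ::= [ S ]]
[[]][[]][S] ⇒ [[]][[]][SS]   [S ::= S S]
[[]][[]][SS] ⇒ [[]][[]][[S]S]   [S ::= [ S ]]
[[]][[]][[S]S] ⇒ [[]][[]][[[]]S]   [S ::= [ ]]
[[]][[]][[[]]S] ⇒ [[]][[]][[[]][]]   [S ::= [ ]]

S⇒SS⇒SSS⇒[S]SS⇒[[]]SS⇒[[]][S]S⇒[[]][[]]S⇒[[]][[]][S]⇒[[]][[]][SS]⇒[[]][[]][[S]S]⇒[[]][[]][[[]]S]⇒[[]][[]][[[]][]]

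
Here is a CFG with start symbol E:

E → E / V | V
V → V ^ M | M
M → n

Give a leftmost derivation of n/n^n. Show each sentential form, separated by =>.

E => E/V => V/V => M/V => n/V => n/V^M => n/M^M => n/n^M => n/n^n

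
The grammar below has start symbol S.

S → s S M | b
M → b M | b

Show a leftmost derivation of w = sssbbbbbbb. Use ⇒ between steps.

S⇒sSM⇒ssSMM⇒sssSMMM⇒sssbMMM⇒sssbbMMM⇒sssbbbMMM⇒sssbbbbMM⇒sssbbbbbMM⇒sssbbbbbbM⇒sssbbbbbbb

S ⇒ sSM   [S → s S M]
sSM ⇒ ssSMM   [S → s S M]
ssSMM ⇒ sssSMMM   [S → s S M]
sssSMMM ⇒ sssbMMM   [S → b]
sssbMMM ⇒ sssbbMMM   [M → b M]
sssbbMMM ⇒ sssbbbMMM   [M → b M]
sssbbbMMM ⇒ sssbbbbMM   [M → b]
sssbbbbMM ⇒ sssbbbbbMM   [M → b M]
sssbbbbbMM ⇒ sssbbbbbbM   [M → b]
sssbbbbbbM ⇒ sssbbbbbbb   [M → b]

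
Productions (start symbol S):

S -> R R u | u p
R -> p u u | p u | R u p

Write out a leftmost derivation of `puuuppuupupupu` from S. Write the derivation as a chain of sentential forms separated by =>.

S => RRu => RupRu => puuupRu => puuupRupu => puuupRupupu => puuupRupupupu => puuuppuupupupu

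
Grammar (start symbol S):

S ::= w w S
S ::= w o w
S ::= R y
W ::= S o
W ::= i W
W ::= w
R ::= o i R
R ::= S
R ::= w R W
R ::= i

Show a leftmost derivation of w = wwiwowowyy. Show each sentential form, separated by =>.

S => Ry => Sy => Ryy => wRWyy => wwRWWyy => wwiWWyy => wwiSoWyy => wwiwowoWyy => wwiwowowyy

S => Ry   [S ::= R y]
Ry => Sy   [R ::= S]
Sy => Ryy   [S ::= R y]
Ryy => wRWyy   [R ::= w R W]
wRWyy => wwRWWyy   [R ::= w R W]
wwRWWyy => wwiWWyy   [R ::= i]
wwiWWyy => wwiSoWyy   [W ::= S o]
wwiSoWyy => wwiwowoWyy   [S ::= w o w]
wwiwowoWyy => wwiwowowyy   [W ::= w]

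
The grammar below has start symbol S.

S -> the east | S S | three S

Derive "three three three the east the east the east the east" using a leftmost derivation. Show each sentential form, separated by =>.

S => S S => three S S => three S S S => three three S S S => three three three S S S => three three three S S S S => three three three the east S S S => three three three the east the east S S => three three three the east the east the east S => three three three the east the east the east the east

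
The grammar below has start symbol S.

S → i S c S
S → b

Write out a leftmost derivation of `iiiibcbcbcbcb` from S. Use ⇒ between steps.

S ⇒ iScS ⇒ iiScScS ⇒ iiiScScScS ⇒ iiiiScScScScS ⇒ iiiibcScScScS ⇒ iiiibcbcScScS ⇒ iiiibcbcbcScS ⇒ iiiibcbcbcbcS ⇒ iiiibcbcbcbcb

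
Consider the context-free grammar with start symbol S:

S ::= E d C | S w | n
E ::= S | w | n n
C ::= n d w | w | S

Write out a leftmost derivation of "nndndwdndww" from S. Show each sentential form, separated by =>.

S => EdC => nndC => nndS => nndEdC => nndSdC => nndndC => nndndS => nndndSw => nndndEdCw => nndndwdCw => nndndwdndww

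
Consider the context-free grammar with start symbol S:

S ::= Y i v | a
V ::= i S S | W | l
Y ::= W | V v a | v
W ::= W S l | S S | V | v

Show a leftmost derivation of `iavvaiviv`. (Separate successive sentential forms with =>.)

S => Yiv => Wiv => Viv => iSSiv => iaSiv => iaYiviv => iaVvaiviv => iaWvaiviv => iavvaiviv

S => Yiv   [S ::= Y i v]
Yiv => Wiv   [Y ::= W]
Wiv => Viv   [W ::= V]
Viv => iSSiv   [V ::= i S S]
iSSiv => iaSiv   [S ::= a]
iaSiv => iaYiviv   [S ::= Y i v]
iaYiviv => iaVvaiviv   [Y ::= V v a]
iaVvaiviv => iaWvaiviv   [V ::= W]
iaWvaiviv => iavvaiviv   [W ::= v]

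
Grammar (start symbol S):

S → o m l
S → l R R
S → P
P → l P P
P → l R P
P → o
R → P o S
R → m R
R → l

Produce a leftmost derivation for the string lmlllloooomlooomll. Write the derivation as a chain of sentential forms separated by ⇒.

S ⇒ lRR ⇒ lmRR ⇒ lmPoSR ⇒ lmlRPoSR ⇒ lmlPoSPoSR ⇒ lmllPPoSPoSR ⇒ lmlllRPPoSPoSR ⇒ lmllllPPoSPoSR ⇒ lmlllloPoSPoSR ⇒ lmlllloooSPoSR ⇒ lmlllloooomlPoSR ⇒ lmlllloooomlooSR ⇒ lmlllloooomlooomlR ⇒ lmlllloooomlooomll

S ⇒ lRR   [S → l R R]
lRR ⇒ lmRR   [R → m R]
lmRR ⇒ lmPoSR   [R → P o S]
lmPoSR ⇒ lmlRPoSR   [P → l R P]
lmlRPoSR ⇒ lmlPoSPoSR   [R → P o S]
lmlPoSPoSR ⇒ lmllPPoSPoSR   [P → l P P]
lmllPPoSPoSR ⇒ lmlllRPPoSPoSR   [P → l R P]
lmlllRPPoSPoSR ⇒ lmllllPPoSPoSR   [R → l]
lmllllPPoSPoSR ⇒ lmlllloPoSPoSR   [P → o]
lmlllloPoSPoSR ⇒ lmlllloooSPoSR   [P → o]
lmlllloooSPoSR ⇒ lmlllloooomlPoSR   [S → o m l]
lmlllloooomlPoSR ⇒ lmlllloooomlooSR   [P → o]
lmlllloooomlooSR ⇒ lmlllloooomlooomlR   [S → o m l]
lmlllloooomlooomlR ⇒ lmlllloooomlooomll   [R → l]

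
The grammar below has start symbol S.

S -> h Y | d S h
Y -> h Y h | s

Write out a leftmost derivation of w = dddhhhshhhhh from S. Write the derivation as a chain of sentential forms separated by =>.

S => dSh   [S -> d S h]
dSh => ddShh   [S -> d S h]
ddShh => dddShhh   [S -> d S h]
dddShhh => dddhYhhh   [S -> h Y]
dddhYhhh => dddhhYhhhh   [Y -> h Y h]
dddhhYhhhh => dddhhhYhhhhh   [Y -> h Y h]
dddhhhYhhhhh => dddhhhshhhhh   [Y -> s]

S=>dSh=>ddShh=>dddShhh=>dddhYhhh=>dddhhYhhhh=>dddhhhYhhhhh=>dddhhhshhhhh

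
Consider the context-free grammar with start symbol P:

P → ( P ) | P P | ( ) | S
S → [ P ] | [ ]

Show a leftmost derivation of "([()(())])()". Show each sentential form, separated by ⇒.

P ⇒ PP   [P → P P]
PP ⇒ (P)P   [P → ( P )]
(P)P ⇒ (S)P   [P → S]
(S)P ⇒ ([P])P   [S → [ P ]]
([P])P ⇒ ([PP])P   [P → P P]
([PP])P ⇒ ([()P])P   [P → ( )]
([()P])P ⇒ ([()(P)])P   [P → ( P )]
([()(P)])P ⇒ ([()(())])P   [P → ( )]
([()(())])P ⇒ ([()(())])()   [P → ( )]

P ⇒ PP ⇒ (P)P ⇒ (S)P ⇒ ([P])P ⇒ ([PP])P ⇒ ([()P])P ⇒ ([()(P)])P ⇒ ([()(())])P ⇒ ([()(())])()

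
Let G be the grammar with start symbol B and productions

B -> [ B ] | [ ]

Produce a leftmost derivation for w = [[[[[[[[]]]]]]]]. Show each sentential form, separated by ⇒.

B ⇒ [B] ⇒ [[B]] ⇒ [[[B]]] ⇒ [[[[B]]]] ⇒ [[[[[B]]]]] ⇒ [[[[[[B]]]]]] ⇒ [[[[[[[B]]]]]]] ⇒ [[[[[[[[]]]]]]]]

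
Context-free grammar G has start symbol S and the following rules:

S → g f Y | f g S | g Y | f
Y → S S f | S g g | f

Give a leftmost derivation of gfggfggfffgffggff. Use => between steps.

S=>gY=>gSSf=>gfgSSf=>gfggfYSf=>gfggfSggSf=>gfggfgYggSf=>gfggfgSSfggSf=>gfggfggfYSfggSf=>gfggfggffSfggSf=>gfggfggfffgSfggSf=>gfggfggfffgffggSf=>gfggfggfffgffggff

S => gY   [S → g Y]
gY => gSSf   [Y → S S f]
gSSf => gfgSSf   [S → f g S]
gfgSSf => gfggfYSf   [S → g f Y]
gfggfYSf => gfggfSggSf   [Y → S g g]
gfggfSggSf => gfggfgYggSf   [S → g Y]
gfggfgYggSf => gfggfgSSfggSf   [Y → S S f]
gfggfgSSfggSf => gfggfggfYSfggSf   [S → g f Y]
gfggfggfYSfggSf => gfggfggffSfggSf   [Y → f]
gfggfggffSfggSf => gfggfggfffgSfggSf   [S → f g S]
gfggfggfffgSfggSf => gfggfggfffgffggSf   [S → f]
gfggfggfffgffggSf => gfggfggfffgffggff   [S → f]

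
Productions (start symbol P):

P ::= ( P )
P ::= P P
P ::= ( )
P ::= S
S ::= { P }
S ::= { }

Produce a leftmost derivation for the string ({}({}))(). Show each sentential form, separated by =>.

P => PP => (P)P => (PP)P => (SP)P => ({}P)P => ({}(P))P => ({}(S))P => ({}({}))P => ({}({}))()

P => PP   [P ::= P P]
PP => (P)P   [P ::= ( P )]
(P)P => (PP)P   [P ::= P P]
(PP)P => (SP)P   [P ::= S]
(SP)P => ({}P)P   [S ::= { }]
({}P)P => ({}(P))P   [P ::= ( P )]
({}(P))P => ({}(S))P   [P ::= S]
({}(S))P => ({}({}))P   [S ::= { }]
({}({}))P => ({}({}))()   [P ::= ( )]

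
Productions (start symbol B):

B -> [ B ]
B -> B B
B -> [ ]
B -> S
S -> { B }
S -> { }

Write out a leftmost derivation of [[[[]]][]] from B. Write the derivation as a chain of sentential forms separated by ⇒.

B ⇒ [B]   [B -> [ B ]]
[B] ⇒ [BB]   [B -> B B]
[BB] ⇒ [[B]B]   [B -> [ B ]]
[[B]B] ⇒ [[[B]]B]   [B -> [ B ]]
[[[B]]B] ⇒ [[[[]]]B]   [B -> [ ]]
[[[[]]]B] ⇒ [[[[]]][]]   [B -> [ ]]

B ⇒ [B] ⇒ [BB] ⇒ [[B]B] ⇒ [[[B]]B] ⇒ [[[[]]]B] ⇒ [[[[]]][]]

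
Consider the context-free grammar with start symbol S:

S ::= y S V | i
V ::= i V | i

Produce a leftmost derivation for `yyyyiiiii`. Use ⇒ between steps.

S⇒ySV⇒yySVV⇒yyySVVV⇒yyyySVVVV⇒yyyyiVVVV⇒yyyyiiVVV⇒yyyyiiiVV⇒yyyyiiiiV⇒yyyyiiiii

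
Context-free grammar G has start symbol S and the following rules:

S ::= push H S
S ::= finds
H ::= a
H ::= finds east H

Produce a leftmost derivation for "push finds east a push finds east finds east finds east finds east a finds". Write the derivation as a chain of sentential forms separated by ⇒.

S ⇒ push H S ⇒ push finds east H S ⇒ push finds east a S ⇒ push finds east a push H S ⇒ push finds east a push finds east H S ⇒ push finds east a push finds east finds east H S ⇒ push finds east a push finds east finds east finds east H S ⇒ push finds east a push finds east finds east finds east finds east H S ⇒ push finds east a push finds east finds east finds east finds east a S ⇒ push finds east a push finds east finds east finds east finds east a finds

S ⇒ push H S   [S ::= push H S]
push H S ⇒ push finds east H S   [H ::= finds east H]
push finds east H S ⇒ push finds east a S   [H ::= a]
push finds east a S ⇒ push finds east a push H S   [S ::= push H S]
push finds east a push H S ⇒ push finds east a push finds east H S   [H ::= finds east H]
push finds east a push finds east H S ⇒ push finds east a push finds east finds east H S   [H ::= finds east H]
push finds east a push finds east finds east H S ⇒ push finds east a push finds east finds east finds east H S   [H ::= finds east H]
push finds east a push finds east finds east finds east H S ⇒ push finds east a push finds east finds east finds east finds east H S   [H ::= finds east H]
push finds east a push finds east finds east finds east finds east H S ⇒ push finds east a push finds east finds east finds east finds east a S   [H ::= a]
push finds east a push finds east finds east finds east finds east a S ⇒ push finds east a push finds east finds east finds east finds east a finds   [S ::= finds]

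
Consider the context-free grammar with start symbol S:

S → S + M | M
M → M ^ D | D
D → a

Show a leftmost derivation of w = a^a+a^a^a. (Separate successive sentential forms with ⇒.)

S⇒S+M⇒M+M⇒M^D+M⇒D^D+M⇒a^D+M⇒a^a+M⇒a^a+M^D⇒a^a+M^D^D⇒a^a+D^D^D⇒a^a+a^D^D⇒a^a+a^a^D⇒a^a+a^a^a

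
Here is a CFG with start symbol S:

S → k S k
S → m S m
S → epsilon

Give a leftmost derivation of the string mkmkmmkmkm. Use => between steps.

S=>mSm=>mkSkm=>mkmSmkm=>mkmkSkmkm=>mkmkmSmkmkm=>mkmkmmkmkm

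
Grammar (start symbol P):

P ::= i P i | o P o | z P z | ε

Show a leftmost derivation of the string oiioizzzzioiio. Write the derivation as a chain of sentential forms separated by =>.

P => oPo   [P ::= o P o]
oPo => oiPio   [P ::= i P i]
oiPio => oiiPiio   [P ::= i P i]
oiiPiio => oiioPoiio   [P ::= o P o]
oiioPoiio => oiioiPioiio   [P ::= i P i]
oiioiPioiio => oiioizPzioiio   [P ::= z P z]
oiioizPzioiio => oiioizzPzzioiio   [P ::= z P z]
oiioizzPzzioiio => oiioizzzzioiio   [P ::= ε]

P => oPo => oiPio => oiiPiio => oiioPoiio => oiioiPioiio => oiioizPzioiio => oiioizzPzzioiio => oiioizzzzioiio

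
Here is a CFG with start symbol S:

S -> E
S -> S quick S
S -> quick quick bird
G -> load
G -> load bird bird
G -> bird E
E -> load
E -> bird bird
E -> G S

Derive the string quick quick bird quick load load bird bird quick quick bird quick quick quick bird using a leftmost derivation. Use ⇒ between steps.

S ⇒ S quick S ⇒ quick quick bird quick S ⇒ quick quick bird quick E ⇒ quick quick bird quick G S ⇒ quick quick bird quick load S ⇒ quick quick bird quick load S quick S ⇒ quick quick bird quick load E quick S ⇒ quick quick bird quick load G S quick S ⇒ quick quick bird quick load load bird bird S quick S ⇒ quick quick bird quick load load bird bird quick quick bird quick S ⇒ quick quick bird quick load load bird bird quick quick bird quick quick quick bird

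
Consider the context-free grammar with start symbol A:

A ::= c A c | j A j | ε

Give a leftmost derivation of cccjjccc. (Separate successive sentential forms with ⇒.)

A⇒cAc⇒ccAcc⇒cccAccc⇒cccjAjccc⇒cccjjccc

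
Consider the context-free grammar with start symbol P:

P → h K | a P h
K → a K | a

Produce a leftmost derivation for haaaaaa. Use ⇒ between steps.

P ⇒ hK   [P → h K]
hK ⇒ haK   [K → a K]
haK ⇒ haaK   [K → a K]
haaK ⇒ haaaK   [K → a K]
haaaK ⇒ haaaaK   [K → a K]
haaaaK ⇒ haaaaaK   [K → a K]
haaaaaK ⇒ haaaaaa   [K → a]

P ⇒ hK ⇒ haK ⇒ haaK ⇒ haaaK ⇒ haaaaK ⇒ haaaaaK ⇒ haaaaaa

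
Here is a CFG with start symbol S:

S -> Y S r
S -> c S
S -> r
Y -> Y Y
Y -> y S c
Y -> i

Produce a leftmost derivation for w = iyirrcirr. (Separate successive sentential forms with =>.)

S=>YSr=>YYSr=>YYYSr=>iYYSr=>iyScYSr=>iyYSrcYSr=>iyiSrcYSr=>iyirrcYSr=>iyirrciSr=>iyirrcirr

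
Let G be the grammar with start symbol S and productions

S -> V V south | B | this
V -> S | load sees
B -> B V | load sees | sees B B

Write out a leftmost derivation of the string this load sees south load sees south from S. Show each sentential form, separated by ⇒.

S ⇒ V V south   [S -> V V south]
V V south ⇒ S V south   [V -> S]
S V south ⇒ V V south V south   [S -> V V south]
V V south V south ⇒ S V south V south   [V -> S]
S V south V south ⇒ this V south V south   [S -> this]
this V south V south ⇒ this load sees south V south   [V -> load sees]
this load sees south V south ⇒ this load sees south load sees south   [V -> load sees]

S ⇒ V V south ⇒ S V south ⇒ V V south V south ⇒ S V south V south ⇒ this V south V south ⇒ this load sees south V south ⇒ this load sees south load sees south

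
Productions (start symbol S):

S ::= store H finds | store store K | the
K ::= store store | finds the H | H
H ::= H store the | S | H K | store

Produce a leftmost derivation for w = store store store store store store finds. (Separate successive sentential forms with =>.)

S => store H finds   [S ::= store H finds]
store H finds => store H K finds   [H ::= H K]
store H K finds => store H K K finds   [H ::= H K]
store H K K finds => store store K K finds   [H ::= store]
store store K K finds => store store store store K finds   [K ::= store store]
store store store store K finds => store store store store store store finds   [K ::= store store]

S => store H finds => store H K finds => store H K K finds => store store K K finds => store store store store K finds => store store store store store store finds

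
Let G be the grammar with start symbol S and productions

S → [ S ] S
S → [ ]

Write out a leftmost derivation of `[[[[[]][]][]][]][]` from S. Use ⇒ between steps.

S ⇒ [S]S ⇒ [[S]S]S ⇒ [[[S]S]S]S ⇒ [[[[S]S]S]S]S ⇒ [[[[[]]S]S]S]S ⇒ [[[[[]][]]S]S]S ⇒ [[[[[]][]][]]S]S ⇒ [[[[[]][]][]][]]S ⇒ [[[[[]][]][]][]][]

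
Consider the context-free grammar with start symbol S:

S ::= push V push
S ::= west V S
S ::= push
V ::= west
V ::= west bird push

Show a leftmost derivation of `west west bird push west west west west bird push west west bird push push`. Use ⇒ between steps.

S ⇒ west V S ⇒ west west bird push S ⇒ west west bird push west V S ⇒ west west bird push west west S ⇒ west west bird push west west west V S ⇒ west west bird push west west west west bird push S ⇒ west west bird push west west west west bird push west V S ⇒ west west bird push west west west west bird push west west bird push S ⇒ west west bird push west west west west bird push west west bird push push

S ⇒ west V S   [S ::= west V S]
west V S ⇒ west west bird push S   [V ::= west bird push]
west west bird push S ⇒ west west bird push west V S   [S ::= west V S]
west west bird push west V S ⇒ west west bird push west west S   [V ::= west]
west west bird push west west S ⇒ west west bird push west west west V S   [S ::= west V S]
west west bird push west west west V S ⇒ west west bird push west west west west bird push S   [V ::= west bird push]
west west bird push west west west west bird push S ⇒ west west bird push west west west west bird push west V S   [S ::= west V S]
west west bird push west west west west bird push west V S ⇒ west west bird push west west west west bird push west west bird push S   [V ::= west bird push]
west west bird push west west west west bird push west west bird push S ⇒ west west bird push west west west west bird push west west bird push push   [S ::= push]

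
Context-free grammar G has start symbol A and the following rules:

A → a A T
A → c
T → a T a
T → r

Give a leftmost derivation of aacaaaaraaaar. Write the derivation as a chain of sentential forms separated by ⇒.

A ⇒ aAT ⇒ aaATT ⇒ aacTT ⇒ aacaTaT ⇒ aacaaTaaT ⇒ aacaaaTaaaT ⇒ aacaaaaTaaaaT ⇒ aacaaaaraaaaT ⇒ aacaaaaraaaar

A ⇒ aAT   [A → a A T]
aAT ⇒ aaATT   [A → a A T]
aaATT ⇒ aacTT   [A → c]
aacTT ⇒ aacaTaT   [T → a T a]
aacaTaT ⇒ aacaaTaaT   [T → a T a]
aacaaTaaT ⇒ aacaaaTaaaT   [T → a T a]
aacaaaTaaaT ⇒ aacaaaaTaaaaT   [T → a T a]
aacaaaaTaaaaT ⇒ aacaaaaraaaaT   [T → r]
aacaaaaraaaaT ⇒ aacaaaaraaaar   [T → r]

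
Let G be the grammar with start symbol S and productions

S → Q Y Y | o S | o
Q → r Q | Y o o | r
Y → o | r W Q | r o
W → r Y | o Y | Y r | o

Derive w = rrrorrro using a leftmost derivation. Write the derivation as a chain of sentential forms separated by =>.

S => QYY => rQYY => rrYY => rrrWQY => rrrYrQY => rrrorQY => rrrorrY => rrrorrro

S => QYY   [S → Q Y Y]
QYY => rQYY   [Q → r Q]
rQYY => rrYY   [Q → r]
rrYY => rrrWQY   [Y → r W Q]
rrrWQY => rrrYrQY   [W → Y r]
rrrYrQY => rrrorQY   [Y → o]
rrrorQY => rrrorrY   [Q → r]
rrrorrY => rrrorrro   [Y → r o]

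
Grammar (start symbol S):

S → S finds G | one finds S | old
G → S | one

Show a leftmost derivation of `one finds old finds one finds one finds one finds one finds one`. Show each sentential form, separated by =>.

S => one finds S => one finds S finds G => one finds S finds G finds G => one finds S finds G finds G finds G => one finds S finds G finds G finds G finds G => one finds S finds G finds G finds G finds G finds G => one finds old finds G finds G finds G finds G finds G => one finds old finds one finds G finds G finds G finds G => one finds old finds one finds one finds G finds G finds G => one finds old finds one finds one finds one finds G finds G => one finds old finds one finds one finds one finds one finds G => one finds old finds one finds one finds one finds one finds one

S => one finds S   [S → one finds S]
one finds S => one finds S finds G   [S → S finds G]
one finds S finds G => one finds S finds G finds G   [S → S finds G]
one finds S finds G finds G => one finds S finds G finds G finds G   [S → S finds G]
one finds S finds G finds G finds G => one finds S finds G finds G finds G finds G   [S → S finds G]
one finds S finds G finds G finds G finds G => one finds S finds G finds G finds G finds G finds G   [S → S finds G]
one finds S finds G finds G finds G finds G finds G => one finds old finds G finds G finds G finds G finds G   [S → old]
one finds old finds G finds G finds G finds G finds G => one finds old finds one finds G finds G finds G finds G   [G → one]
one finds old finds one finds G finds G finds G finds G => one finds old finds one finds one finds G finds G finds G   [G → one]
one finds old finds one finds one finds G finds G finds G => one finds old finds one finds one finds one finds G finds G   [G → one]
one finds old finds one finds one finds one finds G finds G => one finds old finds one finds one finds one finds one finds G   [G → one]
one finds old finds one finds one finds one finds one finds G => one finds old finds one finds one finds one finds one finds one   [G → one]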